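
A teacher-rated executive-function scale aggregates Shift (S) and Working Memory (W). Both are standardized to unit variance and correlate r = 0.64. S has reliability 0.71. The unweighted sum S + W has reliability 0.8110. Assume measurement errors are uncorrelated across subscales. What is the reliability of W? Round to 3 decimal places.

Var(S+W) = 2 + 2·0.64 = 3.280.
True-score variance = ρ_S + ρ_W + 2·0.64, so 0.8110 = (0.71 + ρ_W + 1.28) / 3.280.
ρ_W = 0.8110·3.280 − 0.71 − 1.28 = 0.670.

0.670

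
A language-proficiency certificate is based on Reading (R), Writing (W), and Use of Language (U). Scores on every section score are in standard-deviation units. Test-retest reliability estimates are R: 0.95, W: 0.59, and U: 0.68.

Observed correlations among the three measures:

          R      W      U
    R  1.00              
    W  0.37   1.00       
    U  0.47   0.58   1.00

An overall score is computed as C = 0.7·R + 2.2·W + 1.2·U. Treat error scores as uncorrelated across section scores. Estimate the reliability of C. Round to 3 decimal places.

Var(C) = 0.7² + 2.2² + 1.2² + 2·[1.54·0.37 + 0.84·0.47 + 2.64·0.58] = 6.77 + 4.9916 = 11.7616.
Because errors are independent across components, Cov(Tᵢ,Tⱼ) = Cov(Xᵢ,Xⱼ); the off-diagonal part of the true-score variance is the same as above.
True-score variance = [0.7²·0.95 + 2.2²·0.59 + 1.2²·0.68] + 4.9916 = 4.3003 + 4.9916 = 9.2919.
Reliability = 9.2919 / 11.7616 = 0.790.

0.790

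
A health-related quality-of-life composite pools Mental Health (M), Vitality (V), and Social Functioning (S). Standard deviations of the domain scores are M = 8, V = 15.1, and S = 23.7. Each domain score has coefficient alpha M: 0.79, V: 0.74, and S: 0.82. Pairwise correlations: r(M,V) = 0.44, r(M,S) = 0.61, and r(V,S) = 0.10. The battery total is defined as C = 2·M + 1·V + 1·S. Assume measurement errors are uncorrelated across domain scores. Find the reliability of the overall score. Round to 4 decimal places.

0.8805

Var(C) = 2²·8² + 15.1² + 23.7² + 2·[2·8·15.1·0.44 + 2·8·23.7·0.61 + 15.1·23.7·0.10] = 1045.7 + 746.806 = 1792.51.
With uncorrelated errors the cross-covariances are all true-score covariance, so they carry over unchanged; only the diagonal terms shrink to ρᵢσᵢ².
True-score variance = [2²·8²·0.79 + 15.1²·0.74 + 23.7²·0.82] + 746.806 = 831.553 + 746.806 = 1578.36.
Reliability = 1578.36 / 1792.51 = 0.8805.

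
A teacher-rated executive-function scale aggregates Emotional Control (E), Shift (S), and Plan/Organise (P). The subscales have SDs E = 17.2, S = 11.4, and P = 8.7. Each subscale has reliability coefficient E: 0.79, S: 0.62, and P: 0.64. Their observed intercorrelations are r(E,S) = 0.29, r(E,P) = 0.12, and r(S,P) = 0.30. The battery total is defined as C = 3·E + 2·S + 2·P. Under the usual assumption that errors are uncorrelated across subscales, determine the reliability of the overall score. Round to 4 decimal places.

0.8127

Var(C) = 3²·17.2² + 2²·11.4² + 2²·8.7² + 2·[6·17.2·11.4·0.29 + 6·17.2·8.7·0.12 + 4·11.4·8.7·0.30] = 3485.16 + 1135.87 = 4621.03.
Because errors are independent across components, Cov(Tᵢ,Tⱼ) = Cov(Xᵢ,Xⱼ); the off-diagonal part of the true-score variance is the same as above.
True-score variance = [3²·17.2²·0.79 + 2²·11.4²·0.62 + 2²·8.7²·0.64] + 1135.87 = 2619.49 + 1135.87 = 3755.36.
Reliability = 3755.36 / 4621.03 = 0.8127.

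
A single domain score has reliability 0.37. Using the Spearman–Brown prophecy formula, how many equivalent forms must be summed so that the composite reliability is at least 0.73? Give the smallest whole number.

5

k ≥ ρ*(1−ρ₁)/(ρ₁(1−ρ*)) = 0.73·0.63 / (0.37·0.27) = 4.604.
Smallest integer k = 5.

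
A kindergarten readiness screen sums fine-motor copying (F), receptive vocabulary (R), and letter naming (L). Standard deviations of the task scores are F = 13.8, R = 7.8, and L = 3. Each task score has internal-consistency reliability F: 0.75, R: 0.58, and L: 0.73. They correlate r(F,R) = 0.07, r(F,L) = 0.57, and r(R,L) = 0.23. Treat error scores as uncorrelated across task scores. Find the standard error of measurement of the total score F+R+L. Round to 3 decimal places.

8.694

Var(total) = 260.28 + 73.0296 = 333.31.
True-score variance = 184.687 + 73.0296 = 257.717, so reliability = 0.7732.
Error variance = 333.31 − 257.717 = 75.5928; SEM = √75.5928 = 8.694.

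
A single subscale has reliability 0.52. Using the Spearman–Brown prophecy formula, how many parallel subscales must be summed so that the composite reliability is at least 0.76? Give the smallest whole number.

k ≥ ρ*(1−ρ₁)/(ρ₁(1−ρ*)) = 0.76·0.48 / (0.52·0.24) = 2.923.
Smallest integer k = 3.

3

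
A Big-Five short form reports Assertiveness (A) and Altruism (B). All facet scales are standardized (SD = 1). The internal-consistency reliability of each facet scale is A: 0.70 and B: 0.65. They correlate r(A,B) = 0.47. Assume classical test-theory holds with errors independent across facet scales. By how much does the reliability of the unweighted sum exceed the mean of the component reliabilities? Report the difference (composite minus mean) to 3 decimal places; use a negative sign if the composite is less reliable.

0.104

Var(sum) = 2 + 0.94 = 2.94; true-score variance = 1.35 + 0.94 = 2.29; composite reliability = 0.7789.
Mean component reliability = 0.6750.
Difference = 0.7789 − 0.6750 = 0.104.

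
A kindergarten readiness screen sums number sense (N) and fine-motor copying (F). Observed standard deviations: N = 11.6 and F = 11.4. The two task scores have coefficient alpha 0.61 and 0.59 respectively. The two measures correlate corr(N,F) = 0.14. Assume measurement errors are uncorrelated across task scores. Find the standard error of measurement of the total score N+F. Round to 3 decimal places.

Var(total) = 264.52 + 37.0272 = 301.547.
True-score variance = 158.758 + 37.0272 = 195.785, so reliability = 0.6493.
Error variance = 301.547 − 195.785 = 105.762; SEM = √105.762 = 10.284.

10.284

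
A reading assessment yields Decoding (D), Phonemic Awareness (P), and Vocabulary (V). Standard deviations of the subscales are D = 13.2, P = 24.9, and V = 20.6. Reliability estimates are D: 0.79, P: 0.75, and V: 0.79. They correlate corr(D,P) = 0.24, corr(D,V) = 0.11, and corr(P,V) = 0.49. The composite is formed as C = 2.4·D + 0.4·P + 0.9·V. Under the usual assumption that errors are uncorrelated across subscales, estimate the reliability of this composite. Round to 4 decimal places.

0.8387

Var(C) = 2.4²·13.2² + 0.4²·24.9² + 0.9²·20.6² + 2·[0.96·13.2·24.9·0.24 + 2.16·13.2·20.6·0.11 + 0.36·24.9·20.6·0.49] = 1446.56 + 461.637 = 1908.19.
With uncorrelated errors the cross-covariances are all true-score covariance, so they carry over unchanged; only the diagonal terms shrink to ρᵢσᵢ².
True-score variance = [2.4²·13.2²·0.79 + 0.4²·24.9²·0.75 + 0.9²·20.6²·0.79] + 461.637 = 1138.81 + 461.637 = 1600.45.
Reliability = 1600.45 / 1908.19 = 0.8387.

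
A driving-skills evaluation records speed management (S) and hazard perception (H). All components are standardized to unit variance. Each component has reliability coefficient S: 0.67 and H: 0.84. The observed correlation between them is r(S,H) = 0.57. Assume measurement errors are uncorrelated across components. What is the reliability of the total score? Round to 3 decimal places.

0.844

Var(S+H) = 2 + 2·[0.57] = 2 + 1.14 = 3.14.
Because errors are independent across components, Cov(Tᵢ,Tⱼ) = Cov(Xᵢ,Xⱼ); the off-diagonal part of the true-score variance is the same as above.
True-score variance = [0.67 + 0.84] + 1.14 = 1.51 + 1.14 = 2.65.
Reliability = 2.65 / 3.14 = 0.844.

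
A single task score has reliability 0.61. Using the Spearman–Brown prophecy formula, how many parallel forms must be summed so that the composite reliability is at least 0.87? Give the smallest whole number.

k ≥ ρ*(1−ρ₁)/(ρ₁(1−ρ*)) = 0.87·0.39 / (0.61·0.13) = 4.279.
Smallest integer k = 5.

5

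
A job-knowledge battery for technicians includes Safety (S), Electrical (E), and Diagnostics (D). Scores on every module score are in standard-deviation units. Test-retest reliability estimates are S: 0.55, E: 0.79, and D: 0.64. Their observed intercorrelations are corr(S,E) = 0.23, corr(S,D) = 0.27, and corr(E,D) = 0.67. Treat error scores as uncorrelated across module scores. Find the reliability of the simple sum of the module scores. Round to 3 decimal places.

Var(S+E+D) = 3 + 2·[0.23 + 0.27 + 0.67] = 3 + 2.34 = 5.34.
Under uncorrelated errors the observed covariances equal the true-score covariances, so only the own-variance terms attenuate.
True-score variance = [0.55 + 0.79 + 0.64] + 2.34 = 1.98 + 2.34 = 4.32.
Reliability = 4.32 / 5.34 = 0.809.

0.809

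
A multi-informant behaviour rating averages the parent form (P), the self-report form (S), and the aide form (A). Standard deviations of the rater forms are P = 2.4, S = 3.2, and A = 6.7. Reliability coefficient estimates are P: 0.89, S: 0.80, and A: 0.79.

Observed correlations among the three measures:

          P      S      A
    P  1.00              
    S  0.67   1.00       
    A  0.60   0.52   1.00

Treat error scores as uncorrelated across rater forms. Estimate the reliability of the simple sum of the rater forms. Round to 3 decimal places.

0.893

Var(P+S+A) = 2.4² + 3.2² + 6.7² + 2·[2.4·3.2·0.67 + 2.4·6.7·0.60 + 3.2·6.7·0.52] = 60.89 + 51.8848 = 112.775.
Under uncorrelated errors the observed covariances equal the true-score covariances, so only the own-variance terms attenuate.
True-score variance = [2.4²·0.89 + 3.2²·0.80 + 6.7²·0.79] + 51.8848 = 48.7815 + 51.8848 = 100.666.
Reliability = 100.666 / 112.775 = 0.893.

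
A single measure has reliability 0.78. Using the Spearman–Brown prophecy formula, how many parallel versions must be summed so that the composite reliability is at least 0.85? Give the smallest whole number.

2

k ≥ ρ*(1−ρ₁)/(ρ₁(1−ρ*)) = 0.85·0.22 / (0.78·0.15) = 1.598.
Smallest integer k = 2.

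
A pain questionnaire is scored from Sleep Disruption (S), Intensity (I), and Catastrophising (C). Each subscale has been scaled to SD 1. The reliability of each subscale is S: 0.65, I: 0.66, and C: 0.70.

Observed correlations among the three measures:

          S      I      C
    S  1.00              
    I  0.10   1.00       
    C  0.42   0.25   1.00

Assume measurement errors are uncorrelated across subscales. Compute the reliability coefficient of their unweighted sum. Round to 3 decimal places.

Var(S+I+C) = 3 + 2·[0.10 + 0.42 + 0.25] = 3 + 1.54 = 4.54.
With uncorrelated errors the cross-covariances are all true-score covariance, so they carry over unchanged; only the diagonal terms shrink to ρᵢσᵢ².
True-score variance = [0.65 + 0.66 + 0.70] + 1.54 = 2.01 + 1.54 = 3.55.
Reliability = 3.55 / 4.54 = 0.782.

0.782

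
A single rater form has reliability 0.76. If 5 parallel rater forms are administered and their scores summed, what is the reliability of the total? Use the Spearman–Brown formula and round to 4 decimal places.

0.9406

ρ_k = kρ / (1 + (k−1)ρ) = 5·0.76 / (1 + 4·0.76) = 3.800 / 4.040 = 0.9406.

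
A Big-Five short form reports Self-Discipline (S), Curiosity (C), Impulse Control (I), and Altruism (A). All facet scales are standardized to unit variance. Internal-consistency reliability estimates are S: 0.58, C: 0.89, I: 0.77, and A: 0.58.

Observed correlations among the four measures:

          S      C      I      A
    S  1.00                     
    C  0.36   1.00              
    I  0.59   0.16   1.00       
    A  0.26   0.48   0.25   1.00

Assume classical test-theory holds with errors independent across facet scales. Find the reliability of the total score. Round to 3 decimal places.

0.856

Var(S+C+I+A) = 4 + 2·[0.36 + 0.59 + 0.26 + 0.16 + 0.48 + 0.25] = 4 + 4.2 = 8.2.
With uncorrelated errors the cross-covariances are all true-score covariance, so they carry over unchanged; only the diagonal terms shrink to ρᵢσᵢ².
True-score variance = [0.58 + 0.89 + 0.77 + 0.58] + 4.2 = 2.82 + 4.2 = 7.02.
Reliability = 7.02 / 8.2 = 0.856.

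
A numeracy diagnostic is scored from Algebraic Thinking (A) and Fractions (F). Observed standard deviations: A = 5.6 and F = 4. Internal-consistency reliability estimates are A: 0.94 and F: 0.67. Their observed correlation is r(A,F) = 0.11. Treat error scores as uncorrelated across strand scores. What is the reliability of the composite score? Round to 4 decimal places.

0.8630

Var(A+F) = 5.6² + 4² + 2·[5.6·4·0.11] = 47.36 + 4.928 = 52.288.
Because errors are independent across components, Cov(Tᵢ,Tⱼ) = Cov(Xᵢ,Xⱼ); the off-diagonal part of the true-score variance is the same as above.
True-score variance = [5.6²·0.94 + 4²·0.67] + 4.928 = 40.1984 + 4.928 = 45.1264.
Reliability = 45.1264 / 52.288 = 0.8630.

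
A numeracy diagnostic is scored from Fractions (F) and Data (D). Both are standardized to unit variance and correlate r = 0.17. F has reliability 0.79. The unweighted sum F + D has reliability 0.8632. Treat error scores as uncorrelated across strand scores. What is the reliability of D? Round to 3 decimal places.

Var(F+D) = 2 + 2·0.17 = 2.340.
True-score variance = ρ_F + ρ_D + 2·0.17, so 0.8632 = (0.79 + ρ_D + 0.34) / 2.340.
ρ_D = 0.8632·2.340 − 0.79 − 0.34 = 0.890.

0.890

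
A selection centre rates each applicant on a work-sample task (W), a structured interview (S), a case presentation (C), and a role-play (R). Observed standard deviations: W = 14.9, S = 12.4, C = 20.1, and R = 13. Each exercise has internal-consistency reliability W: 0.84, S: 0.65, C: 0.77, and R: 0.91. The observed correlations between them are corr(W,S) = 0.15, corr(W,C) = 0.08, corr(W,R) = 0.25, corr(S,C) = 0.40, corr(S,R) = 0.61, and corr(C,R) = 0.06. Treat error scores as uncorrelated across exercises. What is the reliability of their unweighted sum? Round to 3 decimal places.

0.875

Var(W+S+C+R) = 14.9² + 12.4² + 20.1² + 13² + 2·[14.9·12.4·0.15 + 14.9·20.1·0.08 + 14.9·13·0.25 + 12.4·20.1·0.40 + 12.4·13·0.61 + 20.1·13·0.06] = 948.78 + 627.608 = 1576.39.
Because errors are independent across components, Cov(Tᵢ,Tⱼ) = Cov(Xᵢ,Xⱼ); the off-diagonal part of the true-score variance is the same as above.
True-score variance = [14.9²·0.84 + 12.4²·0.65 + 20.1²·0.77 + 13²·0.91] + 627.608 = 751.31 + 627.608 = 1378.92.
Reliability = 1378.92 / 1576.39 = 0.875.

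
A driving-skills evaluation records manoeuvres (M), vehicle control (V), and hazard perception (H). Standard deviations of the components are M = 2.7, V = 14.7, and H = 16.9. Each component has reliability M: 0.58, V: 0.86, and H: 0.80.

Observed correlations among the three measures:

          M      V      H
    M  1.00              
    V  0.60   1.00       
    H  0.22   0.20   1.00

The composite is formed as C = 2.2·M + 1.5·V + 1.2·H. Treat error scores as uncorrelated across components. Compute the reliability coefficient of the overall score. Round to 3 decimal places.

Var(C) = 2.2²·2.7² + 1.5²·14.7² + 1.2²·16.9² + 2·[3.3·2.7·14.7·0.60 + 2.64·2.7·16.9·0.22 + 1.8·14.7·16.9·0.20] = 932.764 + 389.046 = 1321.81.
Because errors are independent across components, Cov(Tᵢ,Tⱼ) = Cov(Xᵢ,Xⱼ); the off-diagonal part of the true-score variance is the same as above.
True-score variance = [2.2²·2.7²·0.58 + 1.5²·14.7²·0.86 + 1.2²·16.9²·0.80] + 389.046 = 767.621 + 389.046 = 1156.67.
Reliability = 1156.67 / 1321.81 = 0.875.

0.875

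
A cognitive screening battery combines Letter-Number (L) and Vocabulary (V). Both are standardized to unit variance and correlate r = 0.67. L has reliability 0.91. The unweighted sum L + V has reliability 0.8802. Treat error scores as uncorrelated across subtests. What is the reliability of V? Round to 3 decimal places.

Var(L+V) = 2 + 2·0.67 = 3.340.
True-score variance = ρ_L + ρ_V + 2·0.67, so 0.8802 = (0.91 + ρ_V + 1.34) / 3.340.
ρ_V = 0.8802·3.340 − 0.91 − 1.34 = 0.690.

0.690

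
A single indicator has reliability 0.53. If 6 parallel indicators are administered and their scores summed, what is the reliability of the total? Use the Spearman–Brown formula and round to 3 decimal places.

ρ_k = kρ / (1 + (k−1)ρ) = 6·0.53 / (1 + 5·0.53) = 3.180 / 3.650 = 0.871.

0.871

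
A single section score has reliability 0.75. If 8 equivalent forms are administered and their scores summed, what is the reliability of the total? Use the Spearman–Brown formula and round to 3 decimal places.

0.960

ρ_k = kρ / (1 + (k−1)ρ) = 8·0.75 / (1 + 7·0.75) = 6.000 / 6.250 = 0.960.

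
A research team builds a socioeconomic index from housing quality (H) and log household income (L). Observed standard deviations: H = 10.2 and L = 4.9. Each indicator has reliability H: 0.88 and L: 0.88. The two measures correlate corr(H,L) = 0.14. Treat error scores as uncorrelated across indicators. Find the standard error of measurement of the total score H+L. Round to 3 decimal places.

Var(total) = 128.05 + 13.9944 = 142.044.
True-score variance = 112.684 + 13.9944 = 126.678, so reliability = 0.8918.
Error variance = 142.044 − 126.678 = 15.366; SEM = √15.366 = 3.920.

3.920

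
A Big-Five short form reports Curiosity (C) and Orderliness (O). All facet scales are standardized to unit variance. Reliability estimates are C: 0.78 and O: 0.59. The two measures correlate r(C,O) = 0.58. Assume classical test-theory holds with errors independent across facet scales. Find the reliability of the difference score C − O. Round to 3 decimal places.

Var(C−O) = 1 + 1 − 2·0.58 = 2 − 1.16 = 0.84.
With uncorrelated errors the cross-covariances are all true-score covariance, so they carry over unchanged; only the diagonal terms shrink to ρᵢσᵢ².
True-score variance = [0.78 + 0.59] − 1.16 = 1.37 − 1.16 = 0.21.
Reliability = 0.21 / 0.84 = 0.250.

0.250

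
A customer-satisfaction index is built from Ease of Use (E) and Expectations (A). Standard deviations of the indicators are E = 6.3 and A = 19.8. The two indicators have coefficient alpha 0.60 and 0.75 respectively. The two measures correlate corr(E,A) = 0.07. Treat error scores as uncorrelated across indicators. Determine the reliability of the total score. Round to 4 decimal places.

0.7465

Var(E+A) = 6.3² + 19.8² + 2·[6.3·19.8·0.07] = 431.73 + 17.4636 = 449.194.
Under uncorrelated errors the observed covariances equal the true-score covariances, so only the own-variance terms attenuate.
True-score variance = [6.3²·0.60 + 19.8²·0.75] + 17.4636 = 317.844 + 17.4636 = 335.308.
Reliability = 335.308 / 449.194 = 0.7465.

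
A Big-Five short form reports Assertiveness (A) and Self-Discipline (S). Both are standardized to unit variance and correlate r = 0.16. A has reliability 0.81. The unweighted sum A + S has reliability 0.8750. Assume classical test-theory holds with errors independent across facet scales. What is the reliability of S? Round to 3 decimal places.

Var(A+S) = 2 + 2·0.16 = 2.320.
True-score variance = ρ_A + ρ_S + 2·0.16, so 0.8750 = (0.81 + ρ_S + 0.32) / 2.320.
ρ_S = 0.8750·2.320 − 0.81 − 0.32 = 0.900.

0.900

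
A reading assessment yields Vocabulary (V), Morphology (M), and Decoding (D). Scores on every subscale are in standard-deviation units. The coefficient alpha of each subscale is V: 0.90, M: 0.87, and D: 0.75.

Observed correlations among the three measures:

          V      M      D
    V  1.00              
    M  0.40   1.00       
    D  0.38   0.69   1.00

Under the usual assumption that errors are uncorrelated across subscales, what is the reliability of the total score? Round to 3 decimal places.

Var(V+M+D) = 3 + 2·[0.40 + 0.38 + 0.69] = 3 + 2.94 = 5.94.
Under uncorrelated errors the observed covariances equal the true-score covariances, so only the own-variance terms attenuate.
True-score variance = [0.90 + 0.87 + 0.75] + 2.94 = 2.52 + 2.94 = 5.46.
Reliability = 5.46 / 5.94 = 0.919.

0.919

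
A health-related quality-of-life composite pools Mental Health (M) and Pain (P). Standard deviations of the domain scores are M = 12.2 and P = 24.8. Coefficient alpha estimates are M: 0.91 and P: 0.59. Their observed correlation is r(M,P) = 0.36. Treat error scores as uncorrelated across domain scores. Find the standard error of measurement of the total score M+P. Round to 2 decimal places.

Var(total) = 763.88 + 217.843 = 981.723.
True-score variance = 498.318 + 217.843 = 716.161, so reliability = 0.7295.
Error variance = 981.723 − 716.161 = 265.562; SEM = √265.562 = 16.30.

16.30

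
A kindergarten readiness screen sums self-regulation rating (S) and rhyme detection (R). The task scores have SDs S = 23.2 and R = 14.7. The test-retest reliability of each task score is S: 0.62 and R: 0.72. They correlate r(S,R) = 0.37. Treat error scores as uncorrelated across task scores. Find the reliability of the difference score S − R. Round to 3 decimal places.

Var(S−R) = 23.2² + 14.7² − 2·23.2·14.7·0.37 = 754.33 − 252.37 = 501.96.
Because errors are independent across components, Cov(Tᵢ,Tⱼ) = Cov(Xᵢ,Xⱼ); the off-diagonal part of the true-score variance is the same as above.
True-score variance = [23.2²·0.62 + 14.7²·0.72] − 252.37 = 489.294 − 252.37 = 236.924.
Reliability = 236.924 / 501.96 = 0.472.

0.472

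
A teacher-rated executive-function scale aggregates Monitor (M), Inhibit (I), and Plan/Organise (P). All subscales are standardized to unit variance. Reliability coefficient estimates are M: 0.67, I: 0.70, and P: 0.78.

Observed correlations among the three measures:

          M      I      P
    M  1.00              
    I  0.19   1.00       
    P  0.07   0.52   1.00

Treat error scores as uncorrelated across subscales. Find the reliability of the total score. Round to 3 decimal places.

0.814

Var(M+I+P) = 3 + 2·[0.19 + 0.07 + 0.52] = 3 + 1.56 = 4.56.
Under uncorrelated errors the observed covariances equal the true-score covariances, so only the own-variance terms attenuate.
True-score variance = [0.67 + 0.70 + 0.78] + 1.56 = 2.15 + 1.56 = 3.71.
Reliability = 3.71 / 4.56 = 0.814.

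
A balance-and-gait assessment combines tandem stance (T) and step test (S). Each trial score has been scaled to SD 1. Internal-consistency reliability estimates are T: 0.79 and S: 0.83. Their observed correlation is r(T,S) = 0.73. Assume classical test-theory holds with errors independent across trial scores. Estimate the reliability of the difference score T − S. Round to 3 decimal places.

Var(T−S) = 1 + 1 − 2·0.73 = 2 − 1.46 = 0.54.
With uncorrelated errors the cross-covariances are all true-score covariance, so they carry over unchanged; only the diagonal terms shrink to ρᵢσᵢ².
True-score variance = [0.79 + 0.83] − 1.46 = 1.62 − 1.46 = 0.16.
Reliability = 0.16 / 0.54 = 0.296.

0.296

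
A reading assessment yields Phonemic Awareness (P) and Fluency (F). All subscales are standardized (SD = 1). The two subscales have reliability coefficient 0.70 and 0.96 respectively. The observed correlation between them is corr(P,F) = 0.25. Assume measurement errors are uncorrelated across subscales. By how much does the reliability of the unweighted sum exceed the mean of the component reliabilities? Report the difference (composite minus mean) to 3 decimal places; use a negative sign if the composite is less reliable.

0.034

Var(sum) = 2 + 0.5 = 2.5; true-score variance = 1.66 + 0.5 = 2.16; composite reliability = 0.8640.
Mean component reliability = 0.8300.
Difference = 0.8640 − 0.8300 = 0.034.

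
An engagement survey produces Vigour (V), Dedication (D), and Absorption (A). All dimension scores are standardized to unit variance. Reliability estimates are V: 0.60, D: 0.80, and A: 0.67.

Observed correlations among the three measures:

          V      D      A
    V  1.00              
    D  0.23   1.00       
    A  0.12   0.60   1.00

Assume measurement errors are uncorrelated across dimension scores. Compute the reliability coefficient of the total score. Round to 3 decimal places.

Var(V+D+A) = 3 + 2·[0.23 + 0.12 + 0.60] = 3 + 1.9 = 4.9.
Because errors are independent across components, Cov(Tᵢ,Tⱼ) = Cov(Xᵢ,Xⱼ); the off-diagonal part of the true-score variance is the same as above.
True-score variance = [0.60 + 0.80 + 0.67] + 1.9 = 2.07 + 1.9 = 3.97.
Reliability = 3.97 / 4.9 = 0.810.

0.810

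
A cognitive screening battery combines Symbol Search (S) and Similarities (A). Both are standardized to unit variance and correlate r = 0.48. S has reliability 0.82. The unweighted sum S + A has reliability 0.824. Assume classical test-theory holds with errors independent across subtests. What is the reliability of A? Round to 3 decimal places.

Var(S+A) = 2 + 2·0.48 = 2.960.
True-score variance = ρ_S + ρ_A + 2·0.48, so 0.824 = (0.82 + ρ_A + 0.96) / 2.960.
ρ_A = 0.824·2.960 − 0.82 − 0.96 = 0.659.

0.659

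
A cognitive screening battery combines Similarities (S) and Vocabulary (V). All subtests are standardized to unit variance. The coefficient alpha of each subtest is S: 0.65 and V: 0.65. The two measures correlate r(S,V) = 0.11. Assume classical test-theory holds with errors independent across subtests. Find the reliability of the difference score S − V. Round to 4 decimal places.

Var(S−V) = 1 + 1 − 2·0.11 = 2 − 0.22 = 1.78.
Under uncorrelated errors the observed covariances equal the true-score covariances, so only the own-variance terms attenuate.
True-score variance = [0.65 + 0.65] − 0.22 = 1.3 − 0.22 = 1.08.
Reliability = 1.08 / 1.78 = 0.6067.

0.6067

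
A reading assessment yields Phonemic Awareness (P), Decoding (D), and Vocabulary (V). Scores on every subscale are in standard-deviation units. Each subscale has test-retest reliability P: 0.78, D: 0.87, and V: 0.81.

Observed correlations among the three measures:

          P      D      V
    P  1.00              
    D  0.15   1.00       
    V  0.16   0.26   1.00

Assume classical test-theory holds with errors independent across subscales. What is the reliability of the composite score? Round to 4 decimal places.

Var(P+D+V) = 3 + 2·[0.15 + 0.16 + 0.26] = 3 + 1.14 = 4.14.
Under uncorrelated errors the observed covariances equal the true-score covariances, so only the own-variance terms attenuate.
True-score variance = [0.78 + 0.87 + 0.81] + 1.14 = 2.46 + 1.14 = 3.6.
Reliability = 3.6 / 4.14 = 0.8696.

0.8696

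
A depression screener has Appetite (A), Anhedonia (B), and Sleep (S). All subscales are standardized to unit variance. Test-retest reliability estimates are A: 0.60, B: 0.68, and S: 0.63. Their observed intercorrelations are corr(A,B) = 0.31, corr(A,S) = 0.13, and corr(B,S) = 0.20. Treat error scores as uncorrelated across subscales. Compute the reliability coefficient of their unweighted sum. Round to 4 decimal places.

0.7453

Var(A+B+S) = 3 + 2·[0.31 + 0.13 + 0.20] = 3 + 1.28 = 4.28.
Because errors are independent across components, Cov(Tᵢ,Tⱼ) = Cov(Xᵢ,Xⱼ); the off-diagonal part of the true-score variance is the same as above.
True-score variance = [0.60 + 0.68 + 0.63] + 1.28 = 1.91 + 1.28 = 3.19.
Reliability = 3.19 / 4.28 = 0.7453.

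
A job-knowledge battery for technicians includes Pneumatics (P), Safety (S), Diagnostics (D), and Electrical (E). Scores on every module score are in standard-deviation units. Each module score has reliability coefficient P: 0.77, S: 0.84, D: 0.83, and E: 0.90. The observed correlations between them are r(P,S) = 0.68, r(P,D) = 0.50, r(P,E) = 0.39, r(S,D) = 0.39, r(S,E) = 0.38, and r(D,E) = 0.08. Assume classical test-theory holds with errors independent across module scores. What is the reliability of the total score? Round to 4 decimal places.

0.9253

Var(P+S+D+E) = 4 + 2·[0.68 + 0.50 + 0.39 + 0.39 + 0.38 + 0.08] = 4 + 4.84 = 8.84.
Under uncorrelated errors the observed covariances equal the true-score covariances, so only the own-variance terms attenuate.
True-score variance = [0.77 + 0.84 + 0.83 + 0.90] + 4.84 = 3.34 + 4.84 = 8.18.
Reliability = 8.18 / 8.84 = 0.9253.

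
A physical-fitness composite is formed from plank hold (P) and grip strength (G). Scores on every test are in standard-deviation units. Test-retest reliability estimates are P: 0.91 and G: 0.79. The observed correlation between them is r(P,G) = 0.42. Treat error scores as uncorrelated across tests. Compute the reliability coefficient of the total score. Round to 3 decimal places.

Var(P+G) = 2 + 2·[0.42] = 2 + 0.84 = 2.84.
With uncorrelated errors the cross-covariances are all true-score covariance, so they carry over unchanged; only the diagonal terms shrink to ρᵢσᵢ².
True-score variance = [0.91 + 0.79] + 0.84 = 1.7 + 0.84 = 2.54.
Reliability = 2.54 / 2.84 = 0.894.

0.894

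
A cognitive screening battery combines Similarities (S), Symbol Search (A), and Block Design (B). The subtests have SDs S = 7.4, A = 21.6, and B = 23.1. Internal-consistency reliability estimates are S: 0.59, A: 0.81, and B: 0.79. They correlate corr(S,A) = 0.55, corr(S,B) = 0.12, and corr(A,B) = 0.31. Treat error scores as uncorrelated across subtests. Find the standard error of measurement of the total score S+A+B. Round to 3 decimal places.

14.938

Var(total) = 1054.93 + 526.205 = 1581.13.
True-score variance = 831.774 + 526.205 = 1357.98, so reliability = 0.8589.
Error variance = 1581.13 − 1357.98 = 223.156; SEM = √223.156 = 14.938.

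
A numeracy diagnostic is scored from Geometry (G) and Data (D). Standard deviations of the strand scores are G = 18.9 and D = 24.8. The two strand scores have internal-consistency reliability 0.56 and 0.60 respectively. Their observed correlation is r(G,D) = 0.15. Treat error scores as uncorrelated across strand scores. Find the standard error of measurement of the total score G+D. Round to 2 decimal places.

20.08

Var(total) = 972.25 + 140.616 = 1112.87.
True-score variance = 569.062 + 140.616 = 709.678, so reliability = 0.6377.
Error variance = 1112.87 − 709.678 = 403.188; SEM = √403.188 = 20.08.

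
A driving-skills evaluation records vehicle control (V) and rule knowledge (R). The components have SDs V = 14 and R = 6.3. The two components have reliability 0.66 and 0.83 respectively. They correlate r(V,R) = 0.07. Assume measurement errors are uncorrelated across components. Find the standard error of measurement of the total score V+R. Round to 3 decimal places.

8.567

Var(total) = 235.69 + 12.348 = 248.038.
True-score variance = 162.303 + 12.348 = 174.651, so reliability = 0.7041.
Error variance = 248.038 − 174.651 = 73.3873; SEM = √73.3873 = 8.567.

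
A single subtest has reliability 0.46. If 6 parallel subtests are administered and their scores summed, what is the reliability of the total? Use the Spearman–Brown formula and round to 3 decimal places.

ρ_k = kρ / (1 + (k−1)ρ) = 6·0.46 / (1 + 5·0.46) = 2.760 / 3.300 = 0.836.

0.836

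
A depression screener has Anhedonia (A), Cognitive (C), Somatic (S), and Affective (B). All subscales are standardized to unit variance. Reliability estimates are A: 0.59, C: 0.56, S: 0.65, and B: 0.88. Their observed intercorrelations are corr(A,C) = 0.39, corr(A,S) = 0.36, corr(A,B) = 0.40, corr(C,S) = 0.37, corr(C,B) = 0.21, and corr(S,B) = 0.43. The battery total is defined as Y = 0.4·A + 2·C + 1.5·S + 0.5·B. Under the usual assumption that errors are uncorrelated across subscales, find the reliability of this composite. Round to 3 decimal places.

Var(Y) = 0.4² + 2² + 1.5² + 0.5² + 2·[0.8·0.39 + 0.6·0.36 + 0.2·0.40 + 3·0.37 + 0.21 + 0.75·0.43] = 6.66 + 4.501 = 11.161.
With uncorrelated errors the cross-covariances are all true-score covariance, so they carry over unchanged; only the diagonal terms shrink to ρᵢσᵢ².
True-score variance = [0.4²·0.59 + 2²·0.56 + 1.5²·0.65 + 0.5²·0.88] + 4.501 = 4.0169 + 4.501 = 8.5179.
Reliability = 8.5179 / 11.161 = 0.763.

0.763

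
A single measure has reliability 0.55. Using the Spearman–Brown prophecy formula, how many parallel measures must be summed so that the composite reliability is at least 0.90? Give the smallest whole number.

8

k ≥ ρ*(1−ρ₁)/(ρ₁(1−ρ*)) = 0.90·0.45 / (0.55·0.10) = 7.364.
Smallest integer k = 8.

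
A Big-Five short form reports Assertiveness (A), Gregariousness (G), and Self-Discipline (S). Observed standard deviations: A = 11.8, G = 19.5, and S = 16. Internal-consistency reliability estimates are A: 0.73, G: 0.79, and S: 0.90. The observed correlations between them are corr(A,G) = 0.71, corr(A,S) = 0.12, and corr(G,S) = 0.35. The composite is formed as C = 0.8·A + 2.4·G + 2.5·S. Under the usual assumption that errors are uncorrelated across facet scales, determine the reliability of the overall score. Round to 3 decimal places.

0.891

Var(C) = 0.8²·11.8² + 2.4²·19.5² + 2.5²·16² + 2·[1.92·11.8·19.5·0.71 + 2·11.8·16·0.12 + 6·19.5·16·0.35] = 3879.35 + 2028.37 = 5907.72.
Under uncorrelated errors the observed covariances equal the true-score covariances, so only the own-variance terms attenuate.
True-score variance = [0.8²·11.8²·0.73 + 2.4²·19.5²·0.79 + 2.5²·16²·0.90] + 2028.37 = 3235.34 + 2028.37 = 5263.71.
Reliability = 5263.71 / 5907.72 = 0.891.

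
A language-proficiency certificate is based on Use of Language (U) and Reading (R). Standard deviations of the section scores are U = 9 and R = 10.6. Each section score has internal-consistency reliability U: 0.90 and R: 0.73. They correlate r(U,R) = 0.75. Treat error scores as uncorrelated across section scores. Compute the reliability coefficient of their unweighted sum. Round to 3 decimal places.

Var(U+R) = 9² + 10.6² + 2·[9·10.6·0.75] = 193.36 + 143.1 = 336.46.
With uncorrelated errors the cross-covariances are all true-score covariance, so they carry over unchanged; only the diagonal terms shrink to ρᵢσᵢ².
True-score variance = [9²·0.90 + 10.6²·0.73] + 143.1 = 154.923 + 143.1 = 298.023.
Reliability = 298.023 / 336.46 = 0.886.

0.886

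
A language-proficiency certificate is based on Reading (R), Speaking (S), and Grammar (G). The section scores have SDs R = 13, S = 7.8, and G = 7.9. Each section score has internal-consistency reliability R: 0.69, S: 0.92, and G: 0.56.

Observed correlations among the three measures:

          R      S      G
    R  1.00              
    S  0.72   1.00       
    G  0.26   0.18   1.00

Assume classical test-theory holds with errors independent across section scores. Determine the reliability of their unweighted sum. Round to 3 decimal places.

Var(R+S+G) = 13² + 7.8² + 7.9² + 2·[13·7.8·0.72 + 13·7.9·0.26 + 7.8·7.9·0.18] = 292.25 + 221.603 = 513.853.
With uncorrelated errors the cross-covariances are all true-score covariance, so they carry over unchanged; only the diagonal terms shrink to ρᵢσᵢ².
True-score variance = [13²·0.69 + 7.8²·0.92 + 7.9²·0.56] + 221.603 = 207.532 + 221.603 = 429.136.
Reliability = 429.136 / 513.853 = 0.835.

0.835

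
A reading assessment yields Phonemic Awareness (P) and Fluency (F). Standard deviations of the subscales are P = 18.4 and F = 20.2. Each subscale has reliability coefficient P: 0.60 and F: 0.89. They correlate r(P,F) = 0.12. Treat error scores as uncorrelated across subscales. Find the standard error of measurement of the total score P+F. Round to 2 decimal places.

Var(total) = 746.6 + 89.2032 = 835.803.
True-score variance = 566.292 + 89.2032 = 655.495, so reliability = 0.7843.
Error variance = 835.803 − 655.495 = 180.308; SEM = √180.308 = 13.43.

13.43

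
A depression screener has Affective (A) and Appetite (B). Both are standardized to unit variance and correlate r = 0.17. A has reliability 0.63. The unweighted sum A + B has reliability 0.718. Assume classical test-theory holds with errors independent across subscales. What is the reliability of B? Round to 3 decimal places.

0.710

Var(A+B) = 2 + 2·0.17 = 2.340.
True-score variance = ρ_A + ρ_B + 2·0.17, so 0.718 = (0.63 + ρ_B + 0.34) / 2.340.
ρ_B = 0.718·2.340 − 0.63 − 0.34 = 0.710.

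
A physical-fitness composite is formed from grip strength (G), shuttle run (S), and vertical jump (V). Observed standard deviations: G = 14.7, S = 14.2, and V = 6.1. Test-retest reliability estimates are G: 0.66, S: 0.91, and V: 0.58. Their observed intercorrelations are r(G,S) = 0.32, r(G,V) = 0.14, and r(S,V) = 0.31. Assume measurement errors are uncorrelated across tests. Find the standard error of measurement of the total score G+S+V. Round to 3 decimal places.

Var(total) = 454.94 + 212.406 = 667.346.
True-score variance = 347.694 + 212.406 = 560.099, so reliability = 0.8393.
Error variance = 667.346 − 560.099 = 107.246; SEM = √107.246 = 10.356.

10.356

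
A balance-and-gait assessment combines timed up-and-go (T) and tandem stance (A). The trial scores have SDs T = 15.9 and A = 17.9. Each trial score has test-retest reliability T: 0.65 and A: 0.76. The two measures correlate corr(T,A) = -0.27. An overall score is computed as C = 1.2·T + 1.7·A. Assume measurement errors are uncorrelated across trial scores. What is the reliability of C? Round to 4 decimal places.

0.6419

Var(C) = 1.2²·15.9² + 1.7²·17.9² + 2·[2.04·15.9·17.9·(-0.27)] = 1290.03 − 313.526 = 976.505.
Under uncorrelated errors the observed covariances equal the true-score covariances, so only the own-variance terms attenuate.
True-score variance = [1.2²·15.9²·0.65 + 1.7²·17.9²·0.76] − 313.526 = 940.379 − 313.526 = 626.852.
Reliability = 626.852 / 976.505 = 0.6419.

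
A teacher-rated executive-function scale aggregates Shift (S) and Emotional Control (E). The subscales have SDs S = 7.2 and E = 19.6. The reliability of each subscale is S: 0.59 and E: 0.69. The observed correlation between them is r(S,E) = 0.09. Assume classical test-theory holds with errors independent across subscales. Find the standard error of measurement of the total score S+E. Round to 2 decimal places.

Var(total) = 436 + 25.4016 = 461.402.
True-score variance = 295.656 + 25.4016 = 321.058, so reliability = 0.6958.
Error variance = 461.402 − 321.058 = 140.344; SEM = √140.344 = 11.85.

11.85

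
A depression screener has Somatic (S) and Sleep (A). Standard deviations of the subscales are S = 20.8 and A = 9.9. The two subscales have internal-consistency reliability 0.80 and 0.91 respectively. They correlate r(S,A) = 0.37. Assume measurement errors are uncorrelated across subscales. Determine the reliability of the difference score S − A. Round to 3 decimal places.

Var(S−A) = 20.8² + 9.9² − 2·20.8·9.9·0.37 = 530.65 − 152.381 = 378.269.
Because errors are independent across components, Cov(Tᵢ,Tⱼ) = Cov(Xᵢ,Xⱼ); the off-diagonal part of the true-score variance is the same as above.
True-score variance = [20.8²·0.80 + 9.9²·0.91] − 152.381 = 435.301 − 152.381 = 282.92.
Reliability = 282.92 / 378.269 = 0.748.

0.748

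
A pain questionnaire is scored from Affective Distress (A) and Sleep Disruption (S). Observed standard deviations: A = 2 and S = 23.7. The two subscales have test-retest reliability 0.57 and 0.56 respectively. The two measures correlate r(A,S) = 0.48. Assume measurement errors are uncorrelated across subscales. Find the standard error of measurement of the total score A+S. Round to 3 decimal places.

Var(total) = 565.69 + 45.504 = 611.194.
True-score variance = 316.826 + 45.504 = 362.33, so reliability = 0.5928.
Error variance = 611.194 − 362.33 = 248.864; SEM = √248.864 = 15.775.

15.775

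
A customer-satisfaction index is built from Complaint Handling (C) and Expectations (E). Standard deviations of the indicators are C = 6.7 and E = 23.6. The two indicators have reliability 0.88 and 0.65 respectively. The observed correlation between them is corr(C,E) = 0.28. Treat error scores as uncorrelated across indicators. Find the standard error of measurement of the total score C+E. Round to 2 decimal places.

14.15

Var(total) = 601.85 + 88.5472 = 690.397.
True-score variance = 401.527 + 88.5472 = 490.074, so reliability = 0.7098.
Error variance = 690.397 − 490.074 = 200.323; SEM = √200.323 = 14.15.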